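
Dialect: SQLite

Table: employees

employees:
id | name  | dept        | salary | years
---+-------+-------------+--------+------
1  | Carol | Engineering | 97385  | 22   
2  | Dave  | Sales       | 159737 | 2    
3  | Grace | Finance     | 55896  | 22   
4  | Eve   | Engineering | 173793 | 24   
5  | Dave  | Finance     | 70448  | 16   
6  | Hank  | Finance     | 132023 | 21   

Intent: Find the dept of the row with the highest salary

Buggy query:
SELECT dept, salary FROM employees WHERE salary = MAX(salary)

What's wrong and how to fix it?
Bug: WHERE is evaluated per row; an aggregate over the whole table isn't defined there

Fix: Wrap MAX in a scalar subquery so WHERE compares against a single value

Corrected query:
SELECT dept, salary FROM employees WHERE salary = (SELECT MAX(salary) FROM employees)

Result:
dept        | salary
------------+-------
Engineering | 173793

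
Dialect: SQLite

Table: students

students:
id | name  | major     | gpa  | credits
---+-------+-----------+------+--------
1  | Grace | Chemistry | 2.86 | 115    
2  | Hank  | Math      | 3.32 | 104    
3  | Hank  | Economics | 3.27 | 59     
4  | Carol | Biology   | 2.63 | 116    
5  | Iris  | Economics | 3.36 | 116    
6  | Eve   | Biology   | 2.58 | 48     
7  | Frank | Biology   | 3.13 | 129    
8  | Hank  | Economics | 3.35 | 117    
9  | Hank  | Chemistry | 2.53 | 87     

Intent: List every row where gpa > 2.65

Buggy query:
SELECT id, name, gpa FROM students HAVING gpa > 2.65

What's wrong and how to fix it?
Bug: HAVING filters the output of aggregation, but this query has no GROUP BY and no aggregate functions, so SQLite rejects it (HAVING clause on a non-aggregate query); the condition here is per row

Fix: Replace HAVING with WHERE since the condition applies to individual rows

Corrected query:
SELECT id, name, gpa FROM students WHERE gpa > 2.65

Result:
id | name  | gpa 
---+-------+-----
1  | Grace | 2.86
2  | Hank  | 3.32
3  | Hank  | 3.27
5  | Iris  | 3.36
7  | Frank | 3.13
8  | Hank  | 3.35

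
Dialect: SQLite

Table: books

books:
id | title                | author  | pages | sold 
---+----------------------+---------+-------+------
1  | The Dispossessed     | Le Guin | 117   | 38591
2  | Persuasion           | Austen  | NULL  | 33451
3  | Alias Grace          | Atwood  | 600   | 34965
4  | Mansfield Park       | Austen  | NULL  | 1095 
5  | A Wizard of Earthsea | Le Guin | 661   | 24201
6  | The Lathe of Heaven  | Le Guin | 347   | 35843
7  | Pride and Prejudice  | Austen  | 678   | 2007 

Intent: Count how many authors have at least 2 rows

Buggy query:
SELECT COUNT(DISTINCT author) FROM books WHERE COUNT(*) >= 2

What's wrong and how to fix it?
Bug: WHERE filters individual rows, not groups, so a group-level COUNT is invalid there

Fix: Use a subquery that GROUPs and filters with HAVING, then count its rows

Corrected query:
SELECT COUNT(*) FROM (SELECT author FROM books GROUP BY author HAVING COUNT(*) >= 2)

Result:
COUNT(*)
--------
2       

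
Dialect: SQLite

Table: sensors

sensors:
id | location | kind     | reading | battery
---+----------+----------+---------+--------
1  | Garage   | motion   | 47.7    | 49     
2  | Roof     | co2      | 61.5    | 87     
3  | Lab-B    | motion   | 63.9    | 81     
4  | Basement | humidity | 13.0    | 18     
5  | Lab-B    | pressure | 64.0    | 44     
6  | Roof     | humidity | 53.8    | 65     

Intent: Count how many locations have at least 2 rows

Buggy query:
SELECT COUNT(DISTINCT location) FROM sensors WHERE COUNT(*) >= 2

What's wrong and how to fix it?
Bug: WHERE filters individual rows, not groups, so a group-level COUNT is invalid there

Fix: Group first with HAVING COUNT(*) >= 2, then COUNT the resulting groups

Corrected query:
SELECT COUNT(*) FROM (SELECT location FROM sensors GROUP BY location HAVING COUNT(*) >= 2)

Result:
COUNT(*)
--------
2       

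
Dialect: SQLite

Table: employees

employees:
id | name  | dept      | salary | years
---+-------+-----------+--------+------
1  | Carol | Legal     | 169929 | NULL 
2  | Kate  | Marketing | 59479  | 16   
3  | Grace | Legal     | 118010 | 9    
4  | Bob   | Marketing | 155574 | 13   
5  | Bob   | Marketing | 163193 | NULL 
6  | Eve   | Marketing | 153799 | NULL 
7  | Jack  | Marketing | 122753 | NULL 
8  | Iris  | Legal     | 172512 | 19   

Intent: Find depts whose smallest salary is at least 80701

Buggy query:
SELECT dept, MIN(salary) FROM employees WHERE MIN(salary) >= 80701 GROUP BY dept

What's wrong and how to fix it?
Bug: Aggregates like MIN are computed per group after WHERE runs

Fix: Replace WHERE with HAVING after the GROUP BY

Corrected query:
SELECT dept, MIN(salary) FROM employees GROUP BY dept HAVING MIN(salary) >= 80701

Result:
dept  | MIN(salary)
------+------------
Legal | 118010     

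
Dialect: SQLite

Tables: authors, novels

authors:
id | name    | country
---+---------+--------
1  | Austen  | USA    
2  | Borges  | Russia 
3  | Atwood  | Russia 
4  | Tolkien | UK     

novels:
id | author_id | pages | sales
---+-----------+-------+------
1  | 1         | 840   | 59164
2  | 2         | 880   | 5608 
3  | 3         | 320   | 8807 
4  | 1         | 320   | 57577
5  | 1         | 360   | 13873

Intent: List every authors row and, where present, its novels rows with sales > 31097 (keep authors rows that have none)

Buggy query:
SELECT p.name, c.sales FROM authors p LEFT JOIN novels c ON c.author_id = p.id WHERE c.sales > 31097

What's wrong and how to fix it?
Bug: Filtering c.sales in WHERE discards the NULL rows produced by LEFT JOIN, turning it into an inner join

Fix: Move the right-table condition into the ON clause so unmatched parents are kept

Corrected query:
SELECT p.name, c.sales FROM authors p LEFT JOIN novels c ON c.author_id = p.id AND c.sales > 31097

Result:
name    | sales
--------+------
Austen  | 57577
Austen  | 59164
Borges  | NULL 
Atwood  | NULL 
Tolkien | NULL 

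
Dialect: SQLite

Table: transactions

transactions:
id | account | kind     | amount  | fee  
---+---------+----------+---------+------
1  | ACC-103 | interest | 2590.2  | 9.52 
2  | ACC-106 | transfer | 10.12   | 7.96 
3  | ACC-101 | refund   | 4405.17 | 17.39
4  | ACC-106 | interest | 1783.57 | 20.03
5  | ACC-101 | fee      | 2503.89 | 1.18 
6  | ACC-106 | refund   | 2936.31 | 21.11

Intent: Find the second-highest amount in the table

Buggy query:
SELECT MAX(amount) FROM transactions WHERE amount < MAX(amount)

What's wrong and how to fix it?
Bug: MAX(amount) on the right of the comparison is an aggregate-in-WHERE error

Fix: Compute the overall MAX in a subquery, then take MAX of rows below it

Corrected query:
SELECT MAX(amount) FROM transactions WHERE amount < (SELECT MAX(amount) FROM transactions)

Result:
MAX(amount)
-----------
2936.31    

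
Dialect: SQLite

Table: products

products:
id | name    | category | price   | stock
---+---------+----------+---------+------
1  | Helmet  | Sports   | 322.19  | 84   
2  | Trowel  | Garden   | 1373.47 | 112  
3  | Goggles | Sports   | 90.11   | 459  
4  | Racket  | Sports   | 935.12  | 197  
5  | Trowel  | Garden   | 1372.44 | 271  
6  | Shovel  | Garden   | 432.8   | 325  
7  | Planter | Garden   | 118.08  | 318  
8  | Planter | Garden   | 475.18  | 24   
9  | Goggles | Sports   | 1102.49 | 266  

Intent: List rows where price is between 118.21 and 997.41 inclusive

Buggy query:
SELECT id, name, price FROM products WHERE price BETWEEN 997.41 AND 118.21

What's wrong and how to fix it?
Bug: The bounds are reversed; BETWEEN a AND b requires a <= b to match anything

Fix: Write BETWEEN 118.21 AND 997.41

Corrected query:
SELECT id, name, price FROM products WHERE price BETWEEN 118.21 AND 997.41

Result:
id | name    | price 
---+---------+-------
1  | Helmet  | 322.19
4  | Racket  | 935.12
6  | Shovel  | 432.8 
8  | Planter | 475.18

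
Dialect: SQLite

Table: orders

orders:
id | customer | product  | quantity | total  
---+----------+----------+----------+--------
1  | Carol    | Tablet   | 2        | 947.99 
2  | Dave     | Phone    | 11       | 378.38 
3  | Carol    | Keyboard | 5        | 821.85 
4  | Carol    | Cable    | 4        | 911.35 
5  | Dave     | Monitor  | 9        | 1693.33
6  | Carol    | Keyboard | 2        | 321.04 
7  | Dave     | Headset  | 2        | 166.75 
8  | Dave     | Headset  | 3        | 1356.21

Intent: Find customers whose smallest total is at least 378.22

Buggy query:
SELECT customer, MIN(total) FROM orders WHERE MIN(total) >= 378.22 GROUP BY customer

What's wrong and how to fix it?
Bug: Aggregates like MIN are computed per group after WHERE runs

Fix: Replace WHERE with HAVING after the GROUP BY

Corrected query:
SELECT customer, MIN(total) FROM orders GROUP BY customer HAVING MIN(total) >= 378.22

Result:
(no rows)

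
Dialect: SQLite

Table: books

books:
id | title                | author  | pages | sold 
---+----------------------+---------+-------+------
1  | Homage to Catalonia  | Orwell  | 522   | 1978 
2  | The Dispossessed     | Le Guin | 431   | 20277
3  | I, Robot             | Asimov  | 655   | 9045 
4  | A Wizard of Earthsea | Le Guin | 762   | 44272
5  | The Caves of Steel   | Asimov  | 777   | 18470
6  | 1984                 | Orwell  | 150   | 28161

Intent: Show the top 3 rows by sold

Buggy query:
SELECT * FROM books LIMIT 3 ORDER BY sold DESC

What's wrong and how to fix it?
Bug: ORDER BY cannot follow LIMIT; LIMIT is the final clause

Fix: Swap the clauses: ORDER BY first, then LIMIT

Corrected query:
SELECT * FROM books ORDER BY sold DESC LIMIT 3

Result:
id | title                | author  | pages | sold 
---+----------------------+---------+-------+------
4  | A Wizard of Earthsea | Le Guin | 762   | 44272
6  | 1984                 | Orwell  | 150   | 28161
2  | The Dispossessed     | Le Guin | 431   | 20277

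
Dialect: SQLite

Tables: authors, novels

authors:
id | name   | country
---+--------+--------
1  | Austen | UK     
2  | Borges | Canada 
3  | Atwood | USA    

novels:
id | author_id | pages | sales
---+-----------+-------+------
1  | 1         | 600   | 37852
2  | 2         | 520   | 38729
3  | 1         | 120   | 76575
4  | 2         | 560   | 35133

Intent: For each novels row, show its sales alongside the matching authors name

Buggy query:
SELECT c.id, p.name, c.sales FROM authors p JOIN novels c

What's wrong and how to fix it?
Bug: Missing join condition: each novels row is matched to all authors rows instead of just its own

Fix: Add ON c.author_id = p.id to the JOIN

Corrected query:
SELECT c.id, p.name, c.sales FROM authors p JOIN novels c ON c.author_id = p.id

Result:
id | name   | sales
---+--------+------
1  | Austen | 37852
2  | Borges | 38729
3  | Austen | 76575
4  | Borges | 35133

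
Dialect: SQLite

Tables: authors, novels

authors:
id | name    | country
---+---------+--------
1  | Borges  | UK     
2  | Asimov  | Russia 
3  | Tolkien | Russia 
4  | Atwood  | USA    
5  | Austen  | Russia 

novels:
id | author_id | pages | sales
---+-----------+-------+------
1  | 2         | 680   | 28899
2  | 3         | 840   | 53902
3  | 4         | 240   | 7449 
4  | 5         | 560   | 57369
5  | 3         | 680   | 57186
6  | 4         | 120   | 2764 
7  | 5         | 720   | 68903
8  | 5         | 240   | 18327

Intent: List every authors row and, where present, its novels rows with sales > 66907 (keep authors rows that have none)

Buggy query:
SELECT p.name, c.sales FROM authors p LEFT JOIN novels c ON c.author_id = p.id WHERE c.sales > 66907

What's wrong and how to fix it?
Bug: Filtering c.sales in WHERE discards the NULL rows produced by LEFT JOIN, turning it into an inner join

Fix: Put 'c.sales > 66907' in the JOIN's ON clause instead of WHERE

Corrected query:
SELECT p.name, c.sales FROM authors p LEFT JOIN novels c ON c.author_id = p.id AND c.sales > 66907

Result:
name    | sales
--------+------
Borges  | NULL 
Asimov  | NULL 
Tolkien | NULL 
Atwood  | NULL 
Austen  | 68903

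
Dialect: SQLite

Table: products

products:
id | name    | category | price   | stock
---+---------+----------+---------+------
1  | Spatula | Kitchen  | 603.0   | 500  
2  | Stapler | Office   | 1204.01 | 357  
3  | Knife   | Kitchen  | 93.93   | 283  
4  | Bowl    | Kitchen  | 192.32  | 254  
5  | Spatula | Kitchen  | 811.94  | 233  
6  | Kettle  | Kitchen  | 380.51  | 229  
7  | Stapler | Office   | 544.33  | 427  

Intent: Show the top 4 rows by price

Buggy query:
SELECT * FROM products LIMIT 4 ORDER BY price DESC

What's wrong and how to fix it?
Bug: ORDER BY cannot follow LIMIT; LIMIT is the final clause

Fix: Sort with ORDER BY, then apply LIMIT

Corrected query:
SELECT * FROM products ORDER BY price DESC LIMIT 4

Result:
id | name    | category | price   | stock
---+---------+----------+---------+------
2  | Stapler | Office   | 1204.01 | 357  
5  | Spatula | Kitchen  | 811.94  | 233  
1  | Spatula | Kitchen  | 603     | 500  
7  | Stapler | Office   | 544.33  | 427  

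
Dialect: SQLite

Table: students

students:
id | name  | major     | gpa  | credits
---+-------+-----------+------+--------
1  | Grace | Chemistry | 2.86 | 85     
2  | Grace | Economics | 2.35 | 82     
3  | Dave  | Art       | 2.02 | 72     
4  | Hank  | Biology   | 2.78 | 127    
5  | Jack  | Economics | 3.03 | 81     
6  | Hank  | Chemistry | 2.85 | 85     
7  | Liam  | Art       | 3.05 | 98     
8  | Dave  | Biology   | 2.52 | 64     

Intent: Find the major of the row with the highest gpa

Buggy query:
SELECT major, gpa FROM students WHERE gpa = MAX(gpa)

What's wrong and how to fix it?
Bug: MAX(gpa) is an aggregate and cannot be used directly in WHERE

Fix: Use a subquery: WHERE gpa = (SELECT MAX(gpa) FROM students)

Corrected query:
SELECT major, gpa FROM students WHERE gpa = (SELECT MAX(gpa) FROM students)

Result:
major | gpa 
------+-----
Art   | 3.05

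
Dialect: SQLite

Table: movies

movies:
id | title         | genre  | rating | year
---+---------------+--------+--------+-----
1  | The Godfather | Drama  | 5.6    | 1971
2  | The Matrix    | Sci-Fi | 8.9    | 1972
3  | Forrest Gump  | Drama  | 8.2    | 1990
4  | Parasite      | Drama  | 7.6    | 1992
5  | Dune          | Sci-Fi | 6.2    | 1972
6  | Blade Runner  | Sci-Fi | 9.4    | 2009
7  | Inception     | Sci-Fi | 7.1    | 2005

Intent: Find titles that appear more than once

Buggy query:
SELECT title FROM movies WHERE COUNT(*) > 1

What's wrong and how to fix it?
Bug: WHERE can't reference COUNT(*); aggregates are computed after WHERE

Fix: Group first, then use HAVING for the count condition

Corrected query:
SELECT title FROM movies GROUP BY title HAVING COUNT(*) > 1

Result:
(no rows)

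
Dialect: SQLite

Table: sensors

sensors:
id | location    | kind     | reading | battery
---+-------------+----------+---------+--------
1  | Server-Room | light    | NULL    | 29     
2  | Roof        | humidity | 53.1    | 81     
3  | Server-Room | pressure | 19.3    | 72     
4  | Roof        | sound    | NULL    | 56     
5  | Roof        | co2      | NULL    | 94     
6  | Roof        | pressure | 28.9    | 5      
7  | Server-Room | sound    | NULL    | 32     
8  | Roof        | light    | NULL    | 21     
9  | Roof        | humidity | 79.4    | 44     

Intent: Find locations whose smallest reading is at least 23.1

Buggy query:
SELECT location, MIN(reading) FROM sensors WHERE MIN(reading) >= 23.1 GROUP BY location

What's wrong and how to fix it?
Bug: Aggregates like MIN are computed per group after WHERE runs

Fix: Replace WHERE with HAVING after the GROUP BY

Corrected query:
SELECT location, MIN(reading) FROM sensors GROUP BY location HAVING MIN(reading) >= 23.1

Result:
location | MIN(reading)
---------+-------------
Roof     | 28.9        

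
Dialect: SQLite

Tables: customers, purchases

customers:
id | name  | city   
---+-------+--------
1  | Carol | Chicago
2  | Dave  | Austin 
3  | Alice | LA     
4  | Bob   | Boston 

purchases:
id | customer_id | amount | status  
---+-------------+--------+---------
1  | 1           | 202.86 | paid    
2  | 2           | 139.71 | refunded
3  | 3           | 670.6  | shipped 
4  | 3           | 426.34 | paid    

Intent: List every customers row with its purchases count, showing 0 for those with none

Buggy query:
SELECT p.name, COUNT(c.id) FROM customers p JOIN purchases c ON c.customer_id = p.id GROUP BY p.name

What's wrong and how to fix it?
Bug: INNER JOIN drops customers rows that have no matching purchases rows

Fix: Switch to LEFT JOIN to retain unmatched parent rows

Corrected query:
SELECT p.name, COUNT(c.id) FROM customers p LEFT JOIN purchases c ON c.customer_id = p.id GROUP BY p.name

Result:
name  | COUNT(c.id)
------+------------
Alice | 2          
Bob   | 0          
Carol | 1          
Dave  | 1          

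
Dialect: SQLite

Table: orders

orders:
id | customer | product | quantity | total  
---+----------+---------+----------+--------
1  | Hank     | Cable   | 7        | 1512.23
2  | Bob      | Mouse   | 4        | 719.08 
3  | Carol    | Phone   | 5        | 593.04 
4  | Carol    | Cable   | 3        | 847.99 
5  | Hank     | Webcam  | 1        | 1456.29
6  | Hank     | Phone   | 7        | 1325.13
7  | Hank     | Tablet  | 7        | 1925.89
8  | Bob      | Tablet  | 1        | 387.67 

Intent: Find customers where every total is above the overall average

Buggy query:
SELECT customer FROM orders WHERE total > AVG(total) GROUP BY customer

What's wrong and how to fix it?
Bug: WHERE evaluates per row before aggregation, so AVG() is unavailable

Fix: Compute the overall average in a scalar subquery and compare each group's MIN against it in HAVING

Corrected query:
SELECT customer FROM orders GROUP BY customer HAVING MIN(total) > (SELECT AVG(total) FROM orders)

Result:
customer
--------
Hank    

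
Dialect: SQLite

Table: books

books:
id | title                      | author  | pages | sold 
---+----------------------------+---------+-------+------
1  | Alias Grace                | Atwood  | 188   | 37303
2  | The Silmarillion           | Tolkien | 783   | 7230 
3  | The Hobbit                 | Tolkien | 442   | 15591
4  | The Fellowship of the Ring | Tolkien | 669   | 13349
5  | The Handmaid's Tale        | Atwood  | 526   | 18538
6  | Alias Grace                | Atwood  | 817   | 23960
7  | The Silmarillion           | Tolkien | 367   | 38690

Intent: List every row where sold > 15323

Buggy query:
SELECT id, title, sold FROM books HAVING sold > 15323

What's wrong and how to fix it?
Bug: This is a non-aggregate query (no GROUP BY, no aggregates), so in SQLite the HAVING clause is invalid here; a row-level condition belongs in WHERE

Fix: Replace HAVING with WHERE since the condition applies to individual rows

Corrected query:
SELECT id, title, sold FROM books WHERE sold > 15323

Result:
id | title               | sold 
---+---------------------+------
1  | Alias Grace         | 37303
3  | The Hobbit          | 15591
5  | The Handmaid's Tale | 18538
6  | Alias Grace         | 23960
7  | The Silmarillion    | 38690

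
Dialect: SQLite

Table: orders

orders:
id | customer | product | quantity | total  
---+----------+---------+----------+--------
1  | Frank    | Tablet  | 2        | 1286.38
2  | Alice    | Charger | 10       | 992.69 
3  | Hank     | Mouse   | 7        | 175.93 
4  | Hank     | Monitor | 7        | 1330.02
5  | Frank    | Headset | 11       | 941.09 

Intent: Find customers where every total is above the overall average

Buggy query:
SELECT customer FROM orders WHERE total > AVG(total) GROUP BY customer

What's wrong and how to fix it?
Bug: WHERE evaluates per row before aggregation, so AVG() is unavailable

Fix: Compute the overall average in a scalar subquery and compare each group's MIN against it in HAVING

Corrected query:
SELECT customer FROM orders GROUP BY customer HAVING MIN(total) > (SELECT AVG(total) FROM orders)

Result:
customer
--------
Alice   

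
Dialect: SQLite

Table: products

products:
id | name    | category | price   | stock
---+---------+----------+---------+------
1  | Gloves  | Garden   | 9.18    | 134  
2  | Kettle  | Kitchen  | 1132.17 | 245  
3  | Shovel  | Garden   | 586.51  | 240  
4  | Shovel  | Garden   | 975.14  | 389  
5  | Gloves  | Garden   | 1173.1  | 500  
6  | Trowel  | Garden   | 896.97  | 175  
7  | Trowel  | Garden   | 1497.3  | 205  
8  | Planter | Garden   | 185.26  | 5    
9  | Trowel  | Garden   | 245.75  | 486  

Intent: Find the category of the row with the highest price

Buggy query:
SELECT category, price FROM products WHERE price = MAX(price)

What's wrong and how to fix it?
Bug: WHERE is evaluated per row; an aggregate over the whole table isn't defined there

Fix: Wrap MAX in a scalar subquery so WHERE compares against a single value

Corrected query:
SELECT category, price FROM products WHERE price = (SELECT MAX(price) FROM products)

Result:
category | price 
---------+-------
Garden   | 1497.3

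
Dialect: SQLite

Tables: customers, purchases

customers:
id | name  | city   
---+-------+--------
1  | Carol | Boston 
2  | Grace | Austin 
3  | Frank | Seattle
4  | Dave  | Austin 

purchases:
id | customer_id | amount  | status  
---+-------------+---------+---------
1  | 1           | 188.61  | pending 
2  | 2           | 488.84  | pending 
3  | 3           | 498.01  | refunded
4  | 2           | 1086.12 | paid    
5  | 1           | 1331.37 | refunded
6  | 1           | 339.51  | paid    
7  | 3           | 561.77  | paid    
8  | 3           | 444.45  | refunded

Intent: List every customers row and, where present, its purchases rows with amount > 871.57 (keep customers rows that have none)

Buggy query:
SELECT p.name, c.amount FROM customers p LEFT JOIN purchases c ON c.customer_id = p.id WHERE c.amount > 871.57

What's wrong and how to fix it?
Bug: A WHERE condition on the right-hand table after LEFT JOIN drops unmatched parents

Fix: Put 'c.amount > 871.57' in the JOIN's ON clause instead of WHERE

Corrected query:
SELECT p.name, c.amount FROM customers p LEFT JOIN purchases c ON c.customer_id = p.id AND c.amount > 871.57

Result:
name  | amount 
------+--------
Carol | 1331.37
Grace | 1086.12
Frank | NULL   
Dave  | NULL   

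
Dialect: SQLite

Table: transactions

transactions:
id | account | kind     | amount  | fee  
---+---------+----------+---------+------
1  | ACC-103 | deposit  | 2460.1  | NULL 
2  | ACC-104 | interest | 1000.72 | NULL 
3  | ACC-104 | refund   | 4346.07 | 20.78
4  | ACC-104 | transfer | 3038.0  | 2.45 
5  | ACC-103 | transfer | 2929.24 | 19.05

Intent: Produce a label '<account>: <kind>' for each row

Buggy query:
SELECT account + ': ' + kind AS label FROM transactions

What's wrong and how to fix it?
Bug: SQLite uses || for string concatenation; + coerces text to numbers (yielding 0)

Fix: Replace + with || to concatenate text

Corrected query:
SELECT account || ': ' || kind AS label FROM transactions

Result:
label            
-----------------
ACC-103: deposit 
ACC-104: interest
ACC-104: refund  
ACC-104: transfer
ACC-103: transfer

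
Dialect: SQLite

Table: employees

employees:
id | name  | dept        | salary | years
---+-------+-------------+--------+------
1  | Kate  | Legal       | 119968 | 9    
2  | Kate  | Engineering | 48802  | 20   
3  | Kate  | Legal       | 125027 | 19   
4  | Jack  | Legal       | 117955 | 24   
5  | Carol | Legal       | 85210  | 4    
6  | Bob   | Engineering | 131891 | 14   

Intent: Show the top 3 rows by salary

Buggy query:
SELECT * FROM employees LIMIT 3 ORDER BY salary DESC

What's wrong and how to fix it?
Bug: LIMIT must come after ORDER BY

Fix: Sort with ORDER BY, then apply LIMIT

Corrected query:
SELECT * FROM employees ORDER BY salary DESC LIMIT 3

Result:
id | name | dept        | salary | years
---+------+-------------+--------+------
6  | Bob  | Engineering | 131891 | 14   
3  | Kate | Legal       | 125027 | 19   
1  | Kate | Legal       | 119968 | 9    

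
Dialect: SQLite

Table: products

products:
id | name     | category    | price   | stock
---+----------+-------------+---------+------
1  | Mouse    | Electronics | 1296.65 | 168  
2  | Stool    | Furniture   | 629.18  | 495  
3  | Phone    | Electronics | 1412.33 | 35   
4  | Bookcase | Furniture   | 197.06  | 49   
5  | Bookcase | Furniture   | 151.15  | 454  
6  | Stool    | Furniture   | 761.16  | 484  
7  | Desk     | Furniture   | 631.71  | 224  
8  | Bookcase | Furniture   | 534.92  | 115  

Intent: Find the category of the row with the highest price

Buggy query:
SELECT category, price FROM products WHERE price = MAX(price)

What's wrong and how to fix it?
Bug: MAX(price) is an aggregate and cannot be used directly in WHERE

Fix: Use a subquery: WHERE price = (SELECT MAX(price) FROM products)

Corrected query:
SELECT category, price FROM products WHERE price = (SELECT MAX(price) FROM products)

Result:
category    | price  
------------+--------
Electronics | 1412.33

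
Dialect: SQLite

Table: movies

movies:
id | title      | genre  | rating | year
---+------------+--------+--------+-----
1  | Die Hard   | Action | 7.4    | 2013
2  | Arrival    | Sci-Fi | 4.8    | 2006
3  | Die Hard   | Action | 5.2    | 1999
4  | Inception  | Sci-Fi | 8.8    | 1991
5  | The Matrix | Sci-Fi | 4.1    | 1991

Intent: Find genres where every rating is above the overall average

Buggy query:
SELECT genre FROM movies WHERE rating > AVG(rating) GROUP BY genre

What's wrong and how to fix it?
Bug: AVG() is an aggregate; it can't sit directly in WHERE

Fix: Use a subquery for AVG and a HAVING MIN(...) filter so the condition holds for every row in the group

Corrected query:
SELECT genre FROM movies GROUP BY genre HAVING MIN(rating) > (SELECT AVG(rating) FROM movies)

Result:
(no rows)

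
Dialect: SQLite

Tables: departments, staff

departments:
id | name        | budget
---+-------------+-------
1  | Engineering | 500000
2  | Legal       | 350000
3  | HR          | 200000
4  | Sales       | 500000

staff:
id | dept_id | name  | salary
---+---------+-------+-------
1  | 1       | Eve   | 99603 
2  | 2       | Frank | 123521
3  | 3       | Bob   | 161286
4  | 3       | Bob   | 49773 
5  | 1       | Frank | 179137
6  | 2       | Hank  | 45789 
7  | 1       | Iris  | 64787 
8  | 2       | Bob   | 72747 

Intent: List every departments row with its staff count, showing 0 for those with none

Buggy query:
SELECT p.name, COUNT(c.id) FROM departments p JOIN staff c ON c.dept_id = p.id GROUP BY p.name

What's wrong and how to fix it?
Bug: An inner join excludes parents with zero children

Fix: Use LEFT JOIN so parents without children still appear (COUNT(c.id) gives 0)

Corrected query:
SELECT p.name, COUNT(c.id) FROM departments p LEFT JOIN staff c ON c.dept_id = p.id GROUP BY p.name

Result:
name        | COUNT(c.id)
------------+------------
Engineering | 3          
HR          | 2          
Legal       | 3          
Sales       | 0          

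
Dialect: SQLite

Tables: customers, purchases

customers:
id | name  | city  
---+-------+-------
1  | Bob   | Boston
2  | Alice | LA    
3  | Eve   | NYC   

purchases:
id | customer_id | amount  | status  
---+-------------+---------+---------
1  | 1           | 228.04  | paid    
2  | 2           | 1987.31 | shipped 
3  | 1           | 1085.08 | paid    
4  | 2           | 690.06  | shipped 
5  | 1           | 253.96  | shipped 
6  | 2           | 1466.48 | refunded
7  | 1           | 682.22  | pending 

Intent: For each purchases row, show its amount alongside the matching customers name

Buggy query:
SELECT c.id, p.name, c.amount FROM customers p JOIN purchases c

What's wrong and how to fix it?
Bug: Missing join condition: each purchases row is matched to all customers rows instead of just its own

Fix: Specify the join condition linking the foreign key to the parent id

Corrected query:
SELECT c.id, p.name, c.amount FROM customers p JOIN purchases c ON c.customer_id = p.id

Result:
id | name  | amount 
---+-------+--------
1  | Bob   | 228.04 
2  | Alice | 1987.31
3  | Bob   | 1085.08
4  | Alice | 690.06 
5  | Bob   | 253.96 
6  | Alice | 1466.48
7  | Bob   | 682.22 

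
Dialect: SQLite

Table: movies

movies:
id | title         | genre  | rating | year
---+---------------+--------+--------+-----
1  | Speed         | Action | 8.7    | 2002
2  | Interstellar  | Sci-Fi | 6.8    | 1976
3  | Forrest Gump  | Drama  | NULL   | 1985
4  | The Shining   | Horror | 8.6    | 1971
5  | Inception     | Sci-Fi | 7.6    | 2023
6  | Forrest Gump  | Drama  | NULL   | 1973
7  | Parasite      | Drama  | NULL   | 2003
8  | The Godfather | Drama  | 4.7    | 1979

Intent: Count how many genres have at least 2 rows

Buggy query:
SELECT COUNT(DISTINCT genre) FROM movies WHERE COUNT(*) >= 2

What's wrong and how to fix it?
Bug: WHERE filters individual rows, not groups, so a group-level COUNT is invalid there

Fix: Group first with HAVING COUNT(*) >= 2, then COUNT the resulting groups

Corrected query:
SELECT COUNT(*) FROM (SELECT genre FROM movies GROUP BY genre HAVING COUNT(*) >= 2)

Result:
COUNT(*)
--------
2       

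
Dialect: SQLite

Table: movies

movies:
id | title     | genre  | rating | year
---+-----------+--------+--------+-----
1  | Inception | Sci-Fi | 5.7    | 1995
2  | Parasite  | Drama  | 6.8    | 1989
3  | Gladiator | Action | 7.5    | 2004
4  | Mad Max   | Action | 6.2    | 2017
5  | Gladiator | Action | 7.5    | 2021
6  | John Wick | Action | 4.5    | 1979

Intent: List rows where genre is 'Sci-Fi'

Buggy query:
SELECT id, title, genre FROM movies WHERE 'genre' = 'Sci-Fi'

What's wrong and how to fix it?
Bug: 'genre' in single quotes is a string literal, not the column; the comparison is literal-vs-literal and never true

Fix: Remove the quotes around the column name (or use double quotes for an identifier)

Corrected query:
SELECT id, title, genre FROM movies WHERE genre = 'Sci-Fi'

Result:
id | title     | genre 
---+-----------+-------
1  | Inception | Sci-Fi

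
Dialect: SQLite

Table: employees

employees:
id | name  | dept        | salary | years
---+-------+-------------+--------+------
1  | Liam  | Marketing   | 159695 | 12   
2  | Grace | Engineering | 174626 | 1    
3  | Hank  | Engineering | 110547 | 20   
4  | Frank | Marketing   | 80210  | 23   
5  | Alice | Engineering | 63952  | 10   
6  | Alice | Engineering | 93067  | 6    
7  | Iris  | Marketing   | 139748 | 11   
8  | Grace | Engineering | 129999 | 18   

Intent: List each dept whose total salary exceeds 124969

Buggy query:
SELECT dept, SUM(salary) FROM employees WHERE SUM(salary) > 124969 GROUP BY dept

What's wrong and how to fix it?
Bug: WHERE runs before GROUP BY, so aggregates aren't available there

Fix: Move the aggregate condition to a HAVING clause

Corrected query:
SELECT dept, SUM(salary) FROM employees GROUP BY dept HAVING SUM(salary) > 124969

Result:
dept        | SUM(salary)
------------+------------
Engineering | 572191     
Marketing   | 379653     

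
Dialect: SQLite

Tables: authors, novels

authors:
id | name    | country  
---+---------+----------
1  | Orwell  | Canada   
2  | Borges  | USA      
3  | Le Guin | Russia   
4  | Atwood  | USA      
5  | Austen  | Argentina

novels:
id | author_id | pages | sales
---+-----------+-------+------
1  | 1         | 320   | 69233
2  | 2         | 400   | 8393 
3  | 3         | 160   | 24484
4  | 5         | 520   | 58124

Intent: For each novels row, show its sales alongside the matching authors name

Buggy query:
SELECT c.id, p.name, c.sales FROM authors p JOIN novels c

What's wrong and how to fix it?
Bug: Missing join condition: each novels row is matched to all authors rows instead of just its own

Fix: Specify the join condition linking the foreign key to the parent id

Corrected query:
SELECT c.id, p.name, c.sales FROM authors p JOIN novels c ON c.author_id = p.id

Result:
id | name    | sales
---+---------+------
1  | Orwell  | 69233
2  | Borges  | 8393 
3  | Le Guin | 24484
4  | Austen  | 58124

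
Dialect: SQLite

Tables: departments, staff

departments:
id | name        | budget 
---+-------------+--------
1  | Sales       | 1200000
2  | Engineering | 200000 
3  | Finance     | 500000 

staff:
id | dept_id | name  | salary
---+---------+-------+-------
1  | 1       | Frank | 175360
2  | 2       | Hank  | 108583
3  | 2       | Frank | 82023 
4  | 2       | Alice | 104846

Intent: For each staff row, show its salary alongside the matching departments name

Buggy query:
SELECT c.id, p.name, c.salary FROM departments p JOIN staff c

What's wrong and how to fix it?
Bug: JOIN with no ON clause produces a cartesian product; every staff row pairs with every departments row

Fix: Add ON c.dept_id = p.id to the JOIN

Corrected query:
SELECT c.id, p.name, c.salary FROM departments p JOIN staff c ON c.dept_id = p.id

Result:
id | name        | salary
---+-------------+-------
1  | Sales       | 175360
2  | Engineering | 108583
3  | Engineering | 82023 
4  | Engineering | 104846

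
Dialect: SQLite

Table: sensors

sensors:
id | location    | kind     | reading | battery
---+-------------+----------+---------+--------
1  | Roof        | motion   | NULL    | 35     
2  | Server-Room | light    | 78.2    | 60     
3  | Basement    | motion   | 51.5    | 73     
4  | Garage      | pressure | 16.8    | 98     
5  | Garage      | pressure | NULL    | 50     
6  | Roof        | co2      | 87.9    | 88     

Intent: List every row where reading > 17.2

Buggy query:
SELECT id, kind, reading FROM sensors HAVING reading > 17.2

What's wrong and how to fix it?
Bug: HAVING filters the output of aggregation, but this query has no GROUP BY and no aggregate functions, so SQLite rejects it (HAVING clause on a non-aggregate query); the condition here is per row

Fix: Use WHERE for row-level filtering

Corrected query:
SELECT id, kind, reading FROM sensors WHERE reading > 17.2

Result:
id | kind   | reading
---+--------+--------
2  | light  | 78.2   
3  | motion | 51.5   
6  | co2    | 87.9   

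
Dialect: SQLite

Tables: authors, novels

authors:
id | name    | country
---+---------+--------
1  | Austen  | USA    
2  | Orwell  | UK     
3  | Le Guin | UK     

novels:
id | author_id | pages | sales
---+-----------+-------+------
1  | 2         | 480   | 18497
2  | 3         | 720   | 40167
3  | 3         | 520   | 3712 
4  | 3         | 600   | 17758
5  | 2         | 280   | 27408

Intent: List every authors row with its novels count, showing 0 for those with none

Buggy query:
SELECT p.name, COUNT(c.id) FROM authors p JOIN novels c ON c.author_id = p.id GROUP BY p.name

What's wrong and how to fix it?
Bug: An inner join excludes parents with zero children

Fix: Use LEFT JOIN so parents without children still appear (COUNT(c.id) gives 0)

Corrected query:
SELECT p.name, COUNT(c.id) FROM authors p LEFT JOIN novels c ON c.author_id = p.id GROUP BY p.name

Result:
name    | COUNT(c.id)
--------+------------
Austen  | 0          
Le Guin | 3          
Orwell  | 2          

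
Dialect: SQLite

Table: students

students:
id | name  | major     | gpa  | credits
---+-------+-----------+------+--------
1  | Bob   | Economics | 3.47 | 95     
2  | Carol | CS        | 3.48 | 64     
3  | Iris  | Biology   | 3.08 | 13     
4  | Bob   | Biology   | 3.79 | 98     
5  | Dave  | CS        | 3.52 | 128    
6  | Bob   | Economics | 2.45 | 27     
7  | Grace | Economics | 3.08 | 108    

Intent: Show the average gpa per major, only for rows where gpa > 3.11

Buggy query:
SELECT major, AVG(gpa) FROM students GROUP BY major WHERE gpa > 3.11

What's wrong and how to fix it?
Bug: WHERE cannot follow GROUP BY

Fix: Place WHERE between FROM and GROUP BY

Corrected query:
SELECT major, AVG(gpa) FROM students WHERE gpa > 3.11 GROUP BY major

Result:
major     | AVG(gpa)
----------+---------
Biology   | 3.79    
CS        | 3.5     
Economics | 3.47    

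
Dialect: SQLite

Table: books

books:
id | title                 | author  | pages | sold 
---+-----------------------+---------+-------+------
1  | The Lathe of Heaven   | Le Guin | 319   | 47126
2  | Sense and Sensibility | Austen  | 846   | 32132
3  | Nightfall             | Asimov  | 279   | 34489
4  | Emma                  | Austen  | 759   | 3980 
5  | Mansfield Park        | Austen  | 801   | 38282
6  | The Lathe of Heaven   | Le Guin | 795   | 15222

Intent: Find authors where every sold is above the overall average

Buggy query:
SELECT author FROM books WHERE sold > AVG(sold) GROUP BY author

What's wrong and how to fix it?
Bug: AVG() is an aggregate; it can't sit directly in WHERE

Fix: Use a subquery for AVG and a HAVING MIN(...) filter so the condition holds for every row in the group

Corrected query:
SELECT author FROM books GROUP BY author HAVING MIN(sold) > (SELECT AVG(sold) FROM books)

Result:
author
------
Asimov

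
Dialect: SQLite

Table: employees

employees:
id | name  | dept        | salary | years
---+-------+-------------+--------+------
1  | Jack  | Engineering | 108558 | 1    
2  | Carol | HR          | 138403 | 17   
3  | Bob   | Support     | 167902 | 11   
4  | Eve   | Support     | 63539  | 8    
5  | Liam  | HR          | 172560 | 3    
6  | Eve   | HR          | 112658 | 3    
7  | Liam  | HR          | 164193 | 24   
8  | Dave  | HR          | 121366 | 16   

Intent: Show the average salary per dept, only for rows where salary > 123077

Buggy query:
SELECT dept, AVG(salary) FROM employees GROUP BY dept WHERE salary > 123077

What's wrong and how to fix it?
Bug: WHERE cannot follow GROUP BY

Fix: Place WHERE between FROM and GROUP BY

Corrected query:
SELECT dept, AVG(salary) FROM employees WHERE salary > 123077 GROUP BY dept

Result:
dept    | AVG(salary)  
--------+--------------
HR      | 158385.333333
Support | 167902       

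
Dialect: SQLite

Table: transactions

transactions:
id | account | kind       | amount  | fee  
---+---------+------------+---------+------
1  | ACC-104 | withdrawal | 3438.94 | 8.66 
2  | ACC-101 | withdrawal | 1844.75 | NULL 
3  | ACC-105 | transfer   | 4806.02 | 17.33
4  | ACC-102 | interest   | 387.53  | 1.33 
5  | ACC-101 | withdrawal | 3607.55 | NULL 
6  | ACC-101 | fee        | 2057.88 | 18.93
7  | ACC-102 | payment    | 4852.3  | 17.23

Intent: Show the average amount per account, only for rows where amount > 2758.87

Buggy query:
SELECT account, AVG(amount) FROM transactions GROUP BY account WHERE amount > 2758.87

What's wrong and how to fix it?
Bug: Row-level WHERE must come before GROUP BY in the clause order

Fix: Place WHERE between FROM and GROUP BY

Corrected query:
SELECT account, AVG(amount) FROM transactions WHERE amount > 2758.87 GROUP BY account

Result:
account | AVG(amount)
--------+------------
ACC-101 | 3607.55    
ACC-102 | 4852.3     
ACC-104 | 3438.94    
ACC-105 | 4806.02    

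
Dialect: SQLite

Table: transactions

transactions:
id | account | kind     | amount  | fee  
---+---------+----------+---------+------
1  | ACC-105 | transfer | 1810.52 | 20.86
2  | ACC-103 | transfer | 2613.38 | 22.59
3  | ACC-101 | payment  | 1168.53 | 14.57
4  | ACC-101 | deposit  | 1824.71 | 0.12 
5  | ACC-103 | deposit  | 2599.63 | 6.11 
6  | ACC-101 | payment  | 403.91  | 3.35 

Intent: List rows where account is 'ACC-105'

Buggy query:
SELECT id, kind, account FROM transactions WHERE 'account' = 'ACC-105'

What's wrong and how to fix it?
Bug: 'account' in single quotes is a string literal, not the column; the comparison is literal-vs-literal and never true

Fix: Remove the quotes around the column name (or use double quotes for an identifier)

Corrected query:
SELECT id, kind, account FROM transactions WHERE account = 'ACC-105'

Result:
id | kind     | account
---+----------+--------
1  | transfer | ACC-105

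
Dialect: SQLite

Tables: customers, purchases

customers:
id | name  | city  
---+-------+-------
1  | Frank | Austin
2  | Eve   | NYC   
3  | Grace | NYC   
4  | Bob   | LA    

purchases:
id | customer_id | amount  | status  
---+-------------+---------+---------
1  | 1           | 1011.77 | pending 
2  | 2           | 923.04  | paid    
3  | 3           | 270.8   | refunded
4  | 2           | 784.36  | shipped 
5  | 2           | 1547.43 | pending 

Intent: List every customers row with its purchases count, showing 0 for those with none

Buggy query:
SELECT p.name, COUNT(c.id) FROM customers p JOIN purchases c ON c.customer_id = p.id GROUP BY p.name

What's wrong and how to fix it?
Bug: INNER JOIN drops customers rows that have no matching purchases rows

Fix: Use LEFT JOIN so parents without children still appear (COUNT(c.id) gives 0)

Corrected query:
SELECT p.name, COUNT(c.id) FROM customers p LEFT JOIN purchases c ON c.customer_id = p.id GROUP BY p.name

Result:
name  | COUNT(c.id)
------+------------
Bob   | 0          
Eve   | 3          
Frank | 1          
Grace | 1          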